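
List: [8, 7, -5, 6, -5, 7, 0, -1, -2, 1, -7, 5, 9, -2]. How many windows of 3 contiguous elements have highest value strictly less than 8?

[8, 7, -5] → max 8
[7, -5, 6] → max 7  < 8 ✓
[-5, 6, -5] → max 6  < 8 ✓
[6, -5, 7] → max 7  < 8 ✓
[-5, 7, 0] → max 7  < 8 ✓
[7, 0, -1] → max 7  < 8 ✓
[0, -1, -2] → max 0  < 8 ✓
[-1, -2, 1] → max 1  < 8 ✓
[-2, 1, -7] → max 1  < 8 ✓
[1, -7, 5] → max 5  < 8 ✓
[-7, 5, 9] → max 9
[5, 9, -2] → max 9
9 windows satisfy the condition.

9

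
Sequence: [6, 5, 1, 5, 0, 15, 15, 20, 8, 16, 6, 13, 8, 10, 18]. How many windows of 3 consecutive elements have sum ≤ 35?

(6, 5, 1) → sum 12  ≤ 35 ✓
(5, 1, 5) → sum 11  ≤ 35 ✓
(1, 5, 0) → sum 6  ≤ 35 ✓
(5, 0, 15) → sum 20  ≤ 35 ✓
(0, 15, 15) → sum 30  ≤ 35 ✓
(15, 15, 20) → sum 50
(15, 20, 8) → sum 43
(20, 8, 16) → sum 44
(8, 16, 6) → sum 30  ≤ 35 ✓
(16, 6, 13) → sum 35  ≤ 35 ✓
(6, 13, 8) → sum 27  ≤ 35 ✓
(13, 8, 10) → sum 31  ≤ 35 ✓
(8, 10, 18) → sum 36
9 windows satisfy the condition.

9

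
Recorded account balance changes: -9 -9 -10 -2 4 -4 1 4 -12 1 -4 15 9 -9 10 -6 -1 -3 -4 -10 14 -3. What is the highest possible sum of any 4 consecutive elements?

25

(-9, -9, -10, -2) → sum -30
(-9, -10, -2, 4) → sum -17
(-10, -2, 4, -4) → sum -12
(-2, 4, -4, 1) → sum -1
(4, -4, 1, 4) → sum 5
(-4, 1, 4, -12) → sum -11
(1, 4, -12, 1) → sum -6
(4, -12, 1, -4) → sum -11
(-12, 1, -4, 15) → sum 0
(1, -4, 15, 9) → sum 21
(-4, 15, 9, -9) → sum 11
(15, 9, -9, 10) → sum 25
(9, -9, 10, -6) → sum 4
(-9, 10, -6, -1) → sum -6
(10, -6, -1, -3) → sum 0
(-6, -1, -3, -4) → sum -14
(-1, -3, -4, -10) → sum -18
(-3, -4, -10, 14) → sum -3
(-4, -10, 14, -3) → sum -3
Highest of these is 25.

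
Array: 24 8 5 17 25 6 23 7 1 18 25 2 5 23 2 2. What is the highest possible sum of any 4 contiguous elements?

(24, 8, 5, 17) → sum 54
(8, 5, 17, 25) → sum 55
(5, 17, 25, 6) → sum 53
(17, 25, 6, 23) → sum 71
(25, 6, 23, 7) → sum 61
(6, 23, 7, 1) → sum 37
(23, 7, 1, 18) → sum 49
(7, 1, 18, 25) → sum 51
(1, 18, 25, 2) → sum 46
(18, 25, 2, 5) → sum 50
(25, 2, 5, 23) → sum 55
(2, 5, 23, 2) → sum 32
(5, 23, 2, 2) → sum 32
Highest of these is 71.

71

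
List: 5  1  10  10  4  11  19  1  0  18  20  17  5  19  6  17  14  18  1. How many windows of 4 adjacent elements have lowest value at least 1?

12

(5, 1, 10, 10) → min 1  ≥ 1 ✓
(1, 10, 10, 4) → min 1  ≥ 1 ✓
(10, 10, 4, 11) → min 4  ≥ 1 ✓
(10, 4, 11, 19) → min 4  ≥ 1 ✓
(4, 11, 19, 1) → min 1  ≥ 1 ✓
(11, 19, 1, 0) → min 0
(19, 1, 0, 18) → min 0
(1, 0, 18, 20) → min 0
(0, 18, 20, 17) → min 0
(18, 20, 17, 5) → min 5  ≥ 1 ✓
(20, 17, 5, 19) → min 5  ≥ 1 ✓
(17, 5, 19, 6) → min 5  ≥ 1 ✓
(5, 19, 6, 17) → min 5  ≥ 1 ✓
(19, 6, 17, 14) → min 6  ≥ 1 ✓
(6, 17, 14, 18) → min 6  ≥ 1 ✓
(17, 14, 18, 1) → min 1  ≥ 1 ✓
12 windows satisfy the condition.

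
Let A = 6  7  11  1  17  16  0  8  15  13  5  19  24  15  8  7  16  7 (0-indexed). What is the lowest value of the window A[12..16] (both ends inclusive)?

7

Elements at indices 12..16: 24, 15, 8, 7, 16
min(24, 15, 8, 7, 16) = 7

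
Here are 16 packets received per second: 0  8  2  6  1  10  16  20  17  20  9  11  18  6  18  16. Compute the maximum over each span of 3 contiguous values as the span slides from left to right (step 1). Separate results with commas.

Sliding a size-3 window across the 16 values:
(0, 8, 2) → max 8
(8, 2, 6) → max 8
(2, 6, 1) → max 6
(6, 1, 10) → max 10
(1, 10, 16) → max 16
(10, 16, 20) → max 20
(16, 20, 17) → max 20
(20, 17, 20) → max 20
(17, 20, 9) → max 20
(20, 9, 11) → max 20
(9, 11, 18) → max 18
(11, 18, 6) → max 18
(18, 6, 18) → max 18
(6, 18, 16) → max 18

8, 8, 6, 10, 16, 20, 20, 20, 20, 20, 18, 18, 18, 18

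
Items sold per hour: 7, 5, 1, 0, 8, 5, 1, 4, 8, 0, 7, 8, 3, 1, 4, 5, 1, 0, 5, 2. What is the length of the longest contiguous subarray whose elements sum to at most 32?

9

Extend to the right; shrink from the left whenever the sum exceeds 32:
[7] sum 7 len 1
[7, 5] sum 12 len 2
[7, 5, 1] sum 13 len 3
[7, 5, 1, 0] sum 13 len 4
[7, 5, 1, 0, 8] sum 21 len 5
[7, 5, 1, 0, 8, 5] sum 26 len 6
[7, 5, 1, 0, 8, 5, 1] sum 27 len 7
[7, 5, 1, 0, 8, 5, 1, 4] sum 31 len 8
[5, 1, 0, 8, 5, 1, 4, 8] sum 32 len 8
[5, 1, 0, 8, 5, 1, 4, 8, 0] sum 32 len 9
[5, 1, 4, 8, 0, 7] sum 25 len 6
[1, 4, 8, 0, 7, 8] sum 28 len 6
[1, 4, 8, 0, 7, 8, 3] sum 31 len 7
[1, 4, 8, 0, 7, 8, 3, 1] sum 32 len 8
[8, 0, 7, 8, 3, 1, 4] sum 31 len 7
[0, 7, 8, 3, 1, 4, 5] sum 28 len 7
[0, 7, 8, 3, 1, 4, 5, 1] sum 29 len 8
[0, 7, 8, 3, 1, 4, 5, 1, 0] sum 29 len 9
[8, 3, 1, 4, 5, 1, 0, 5] sum 27 len 8
[8, 3, 1, 4, 5, 1, 0, 5, 2] sum 29 len 9
Longest length seen: 9.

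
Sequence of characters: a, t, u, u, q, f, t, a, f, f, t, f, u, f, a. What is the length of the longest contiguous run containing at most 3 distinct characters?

7

[a] 1 distinct, len 1
[a, t] 2 distinct, len 2
[a, t, u] 3 distinct, len 3
[a, t, u, u] 3 distinct, len 4
[t, u, u, q] 3 distinct, len 4
[u, u, q, f] 3 distinct, len 4
[q, f, t] 3 distinct, len 3
[f, t, a] 3 distinct, len 3
[f, t, a, f] 3 distinct, len 4
[f, t, a, f, f] 3 distinct, len 5
[f, t, a, f, f, t] 3 distinct, len 6
[f, t, a, f, f, t, f] 3 distinct, len 7
[f, f, t, f, u] 3 distinct, len 5
[f, f, t, f, u, f] 3 distinct, len 6
[f, u, f, a] 3 distinct, len 4
Longest length with ≤3 distinct: 7.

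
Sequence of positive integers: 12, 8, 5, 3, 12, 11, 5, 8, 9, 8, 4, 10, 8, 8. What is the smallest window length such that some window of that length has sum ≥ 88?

12

add 12: running sum 12 < 88
add 8: running sum 20 < 88
add 5: running sum 25 < 88
add 3: running sum 28 < 88
add 12: running sum 40 < 88
add 11: running sum 51 < 88
add 5: running sum 56 < 88
add 8: running sum 64 < 88
add 9: running sum 73 < 88
add 8: running sum 81 < 88
add 4: running sum 85 < 88
end 11: [12, 8, 5, 3, 12, 11, 5, 8, 9, 8, 4, 10] sum 95, len 12
end 12: [8, 5, 3, 12, 11, 5, 8, 9, 8, 4, 10, 8] sum 91, len 12
end 13: [5, 3, 12, 11, 5, 8, 9, 8, 4, 10, 8, 8] sum 91, len 12
Shortest qualifying length: 12.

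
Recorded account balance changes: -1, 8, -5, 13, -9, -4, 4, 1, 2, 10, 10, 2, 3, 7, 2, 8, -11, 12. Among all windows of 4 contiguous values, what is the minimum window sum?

-8

[-1, 8, -5, 13] → sum 15
[8, -5, 13, -9] → sum 7
[-5, 13, -9, -4] → sum -5
[13, -9, -4, 4] → sum 4
[-9, -4, 4, 1] → sum -8
[-4, 4, 1, 2] → sum 3
[4, 1, 2, 10] → sum 17
[1, 2, 10, 10] → sum 23
[2, 10, 10, 2] → sum 24
[10, 10, 2, 3] → sum 25
[10, 2, 3, 7] → sum 22
[2, 3, 7, 2] → sum 14
[3, 7, 2, 8] → sum 20
[7, 2, 8, -11] → sum 6
[2, 8, -11, 12] → sum 11
Minimum of these is -8.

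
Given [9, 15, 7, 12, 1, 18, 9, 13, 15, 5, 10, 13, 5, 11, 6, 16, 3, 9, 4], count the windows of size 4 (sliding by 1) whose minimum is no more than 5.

14

9 15 7 12 → min 7
15 7 12 1 → min 1  ≤ 5 ✓
7 12 1 18 → min 1  ≤ 5 ✓
12 1 18 9 → min 1  ≤ 5 ✓
1 18 9 13 → min 1  ≤ 5 ✓
18 9 13 15 → min 9
9 13 15 5 → min 5  ≤ 5 ✓
13 15 5 10 → min 5  ≤ 5 ✓
15 5 10 13 → min 5  ≤ 5 ✓
5 10 13 5 → min 5  ≤ 5 ✓
10 13 5 11 → min 5  ≤ 5 ✓
13 5 11 6 → min 5  ≤ 5 ✓
5 11 6 16 → min 5  ≤ 5 ✓
11 6 16 3 → min 3  ≤ 5 ✓
6 16 3 9 → min 3  ≤ 5 ✓
16 3 9 4 → min 3  ≤ 5 ✓
14 windows satisfy the condition.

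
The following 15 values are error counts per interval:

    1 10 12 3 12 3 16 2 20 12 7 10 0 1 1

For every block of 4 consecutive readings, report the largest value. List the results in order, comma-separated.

[1, 10, 12, 3] → max 12
[10, 12, 3, 12] → max 12
[12, 3, 12, 3] → max 12
[3, 12, 3, 16] → max 16
[12, 3, 16, 2] → max 16
[3, 16, 2, 20] → max 20
[16, 2, 20, 12] → max 20
[2, 20, 12, 7] → max 20
[20, 12, 7, 10] → max 20
[12, 7, 10, 0] → max 12
[7, 10, 0, 1] → max 10
[10, 0, 1, 1] → max 10

12, 12, 12, 16, 16, 20, 20, 20, 20, 12, 10, 10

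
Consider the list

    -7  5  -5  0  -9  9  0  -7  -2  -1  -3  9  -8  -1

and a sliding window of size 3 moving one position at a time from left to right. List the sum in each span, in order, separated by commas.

-7, 0, -14, 0, 0, 2, -9, -10, -6, 5, -2, 0

[-7, 5, -5] → sum -7
[5, -5, 0] → sum 0
[-5, 0, -9] → sum -14
[0, -9, 9] → sum 0
[-9, 9, 0] → sum 0
[9, 0, -7] → sum 2
[0, -7, -2] → sum -9
[-7, -2, -1] → sum -10
[-2, -1, -3] → sum -6
[-1, -3, 9] → sum 5
[-3, 9, -8] → sum -2
[9, -8, -1] → sum 0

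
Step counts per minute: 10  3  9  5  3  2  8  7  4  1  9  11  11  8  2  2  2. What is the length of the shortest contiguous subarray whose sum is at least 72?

Extend right; whenever the sum reaches 72, record the length and shrink from the left:
add 10: running sum 10 < 72
add 3: running sum 13 < 72
add 9: running sum 22 < 72
add 5: running sum 27 < 72
add 3: running sum 30 < 72
add 2: running sum 32 < 72
add 8: running sum 40 < 72
add 7: running sum 47 < 72
add 4: running sum 51 < 72
add 1: running sum 52 < 72
add 9: running sum 61 < 72
end 11: [10, 3, 9, 5, 3, 2, 8, 7, 4, 1, 9, 11] sum 72, len 12
end 12: [3, 9, 5, 3, 2, 8, 7, 4, 1, 9, 11, 11] sum 73, len 12
end 13: [9, 5, 3, 2, 8, 7, 4, 1, 9, 11, 11, 8] sum 78, len 12
end 14: [9, 5, 3, 2, 8, 7, 4, 1, 9, 11, 11, 8, 2] sum 80, len 13
end 15: [5, 3, 2, 8, 7, 4, 1, 9, 11, 11, 8, 2, 2] sum 73, len 13
end 16: [5, 3, 2, 8, 7, 4, 1, 9, 11, 11, 8, 2, 2, 2] sum 75, len 14
Shortest qualifying length: 12.

12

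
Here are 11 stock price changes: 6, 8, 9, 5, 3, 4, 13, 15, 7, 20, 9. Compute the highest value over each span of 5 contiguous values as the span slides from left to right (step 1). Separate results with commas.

9, 9, 13, 15, 15, 20, 20

6 8 9 5 3 → max 9
8 9 5 3 4 → max 9
9 5 3 4 13 → max 13
5 3 4 13 15 → max 15
3 4 13 15 7 → max 15
4 13 15 7 20 → max 20
13 15 7 20 9 → max 20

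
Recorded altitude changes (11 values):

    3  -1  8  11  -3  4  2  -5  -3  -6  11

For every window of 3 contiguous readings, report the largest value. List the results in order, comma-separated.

8, 11, 11, 11, 4, 4, 2, -3, 11

[3, -1, 8] → max 8
[-1, 8, 11] → max 11
[8, 11, -3] → max 11
[11, -3, 4] → max 11
[-3, 4, 2] → max 4
[4, 2, -5] → max 4
[2, -5, -3] → max 2
[-5, -3, -6] → max -3
[-3, -6, 11] → max 11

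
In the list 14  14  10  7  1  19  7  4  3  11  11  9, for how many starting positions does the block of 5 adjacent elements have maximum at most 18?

3

(14, 14, 10, 7, 1) → max 14  ≤ 18 ✓
(14, 10, 7, 1, 19) → max 19
(10, 7, 1, 19, 7) → max 19
(7, 1, 19, 7, 4) → max 19
(1, 19, 7, 4, 3) → max 19
(19, 7, 4, 3, 11) → max 19
(7, 4, 3, 11, 11) → max 11  ≤ 18 ✓
(4, 3, 11, 11, 9) → max 11  ≤ 18 ✓
3 windows satisfy the condition.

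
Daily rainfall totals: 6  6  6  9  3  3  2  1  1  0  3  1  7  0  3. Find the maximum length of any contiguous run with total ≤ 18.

9

add 6: [6] sum 6, len 1
add 6: [6, 6] sum 12, len 2
add 6: [6, 6, 6] sum 18, len 3
add 9: [6, 9] sum 15, len 2
add 3: [6, 9, 3] sum 18, len 3
add 3: [9, 3, 3] sum 15, len 3
add 2: [9, 3, 3, 2] sum 17, len 4
add 1: [9, 3, 3, 2, 1] sum 18, len 5
add 1: [3, 3, 2, 1, 1] sum 10, len 5
add 0: [3, 3, 2, 1, 1, 0] sum 10, len 6
add 3: [3, 3, 2, 1, 1, 0, 3] sum 13, len 7
add 1: [3, 3, 2, 1, 1, 0, 3, 1] sum 14, len 8
add 7: [3, 2, 1, 1, 0, 3, 1, 7] sum 18, len 8
add 0: [3, 2, 1, 1, 0, 3, 1, 7, 0] sum 18, len 9
add 3: [2, 1, 1, 0, 3, 1, 7, 0, 3] sum 18, len 9
Longest length seen: 9.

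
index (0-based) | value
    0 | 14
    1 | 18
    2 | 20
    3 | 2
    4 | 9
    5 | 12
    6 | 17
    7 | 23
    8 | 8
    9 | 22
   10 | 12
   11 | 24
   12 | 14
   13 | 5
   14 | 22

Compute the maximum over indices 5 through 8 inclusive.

Elements at indices 5..8: 12, 17, 23, 8
max(12, 17, 23, 8) = 23

23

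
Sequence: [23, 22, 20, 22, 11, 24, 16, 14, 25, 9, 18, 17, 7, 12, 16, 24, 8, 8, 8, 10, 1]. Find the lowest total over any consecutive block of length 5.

23 22 20 22 11 → sum 98
22 20 22 11 24 → sum 99
20 22 11 24 16 → sum 93
22 11 24 16 14 → sum 87
11 24 16 14 25 → sum 90
24 16 14 25 9 → sum 88
16 14 25 9 18 → sum 82
14 25 9 18 17 → sum 83
25 9 18 17 7 → sum 76
9 18 17 7 12 → sum 63
18 17 7 12 16 → sum 70
17 7 12 16 24 → sum 76
7 12 16 24 8 → sum 67
12 16 24 8 8 → sum 68
16 24 8 8 8 → sum 64
24 8 8 8 10 → sum 58
8 8 8 10 1 → sum 35
Lowest of these is 35.

35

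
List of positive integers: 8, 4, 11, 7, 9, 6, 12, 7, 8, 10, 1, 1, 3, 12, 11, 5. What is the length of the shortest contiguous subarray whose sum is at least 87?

12

add 8: running sum 8 < 87
add 4: running sum 12 < 87
add 11: running sum 23 < 87
add 7: running sum 30 < 87
add 9: running sum 39 < 87
add 6: running sum 45 < 87
add 12: running sum 57 < 87
add 7: running sum 64 < 87
add 8: running sum 72 < 87
add 10: running sum 82 < 87
add 1: running sum 83 < 87
add 1: running sum 84 < 87
add 3: shortest ending here [8, 4, 11, 7, 9, 6, 12, 7, 8, 10, 1, 1, 3] sum 87, len 13
add 12: shortest ending here [11, 7, 9, 6, 12, 7, 8, 10, 1, 1, 3, 12] sum 87, len 12
add 11: shortest ending here [7, 9, 6, 12, 7, 8, 10, 1, 1, 3, 12, 11] sum 87, len 12
add 5: shortest ending here [7, 9, 6, 12, 7, 8, 10, 1, 1, 3, 12, 11, 5] sum 92, len 13
Shortest qualifying length: 12.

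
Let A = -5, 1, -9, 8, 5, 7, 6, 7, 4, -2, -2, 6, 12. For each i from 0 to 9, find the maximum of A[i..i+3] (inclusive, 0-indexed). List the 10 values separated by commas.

8, 8, 8, 8, 7, 7, 7, 7, 6, 12

[-5, 1, -9, 8] → max 8
[1, -9, 8, 5] → max 8
[-9, 8, 5, 7] → max 8
[8, 5, 7, 6] → max 8
[5, 7, 6, 7] → max 7
[7, 6, 7, 4] → max 7
[6, 7, 4, -2] → max 7
[7, 4, -2, -2] → max 7
[4, -2, -2, 6] → max 6
[-2, -2, 6, 12] → max 12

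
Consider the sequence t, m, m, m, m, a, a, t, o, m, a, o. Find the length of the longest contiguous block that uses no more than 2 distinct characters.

6

add t: window [t] (1 distinct), len 1
add m: window [t, m] (2 distinct), len 2
add m: window [t, m, m] (2 distinct), len 3
add m: window [t, m, m, m] (2 distinct), len 4
add m: window [t, m, m, m, m] (2 distinct), len 5
add a: window [m, m, m, m, a] (2 distinct), len 5
add a: window [m, m, m, m, a, a] (2 distinct), len 6
add t: window [a, a, t] (2 distinct), len 3
add o: window [t, o] (2 distinct), len 2
add m: window [o, m] (2 distinct), len 2
add a: window [m, a] (2 distinct), len 2
add o: window [a, o] (2 distinct), len 2
Longest length with ≤2 distinct: 6.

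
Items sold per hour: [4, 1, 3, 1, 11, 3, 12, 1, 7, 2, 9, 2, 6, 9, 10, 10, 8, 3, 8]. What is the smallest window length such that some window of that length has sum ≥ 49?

Extend right; whenever the sum reaches 49, record the length and shrink from the left:
add 4: running sum 4 < 49
add 1: running sum 5 < 49
add 3: running sum 8 < 49
add 1: running sum 9 < 49
add 11: running sum 20 < 49
add 3: running sum 23 < 49
add 12: running sum 35 < 49
add 1: running sum 36 < 49
add 7: running sum 43 < 49
add 2: running sum 45 < 49
add 9: shortest ending here [3, 1, 11, 3, 12, 1, 7, 2, 9] sum 49, len 9
add 2: shortest ending here [3, 1, 11, 3, 12, 1, 7, 2, 9, 2] sum 51, len 10
add 6: shortest ending here [11, 3, 12, 1, 7, 2, 9, 2, 6] sum 53, len 9
add 9: shortest ending here [3, 12, 1, 7, 2, 9, 2, 6, 9] sum 51, len 9
add 10: shortest ending here [12, 1, 7, 2, 9, 2, 6, 9, 10] sum 58, len 9
add 10: shortest ending here [7, 2, 9, 2, 6, 9, 10, 10] sum 55, len 8
add 8: shortest ending here [9, 2, 6, 9, 10, 10, 8] sum 54, len 7
add 3: shortest ending here [9, 2, 6, 9, 10, 10, 8, 3] sum 57, len 8
add 8: shortest ending here [6, 9, 10, 10, 8, 3, 8] sum 54, len 7
Shortest qualifying length: 7.

7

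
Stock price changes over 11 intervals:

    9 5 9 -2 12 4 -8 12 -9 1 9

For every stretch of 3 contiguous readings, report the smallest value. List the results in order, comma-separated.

5, -2, -2, -2, -8, -8, -9, -9, -9

Sliding a size-3 window across the 11 values:
9 5 9 → min 5
5 9 -2 → min -2
9 -2 12 → min -2
-2 12 4 → min -2
12 4 -8 → min -8
4 -8 12 → min -8
-8 12 -9 → min -9
12 -9 1 → min -9
-9 1 9 → min -9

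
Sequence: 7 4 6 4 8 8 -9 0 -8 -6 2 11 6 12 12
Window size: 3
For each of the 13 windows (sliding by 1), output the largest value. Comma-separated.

Sliding a size-3 window across the 15 values:
7 4 6 → max 7
4 6 4 → max 6
6 4 8 → max 8
4 8 8 → max 8
8 8 -9 → max 8
8 -9 0 → max 8
-9 0 -8 → max 0
0 -8 -6 → max 0
-8 -6 2 → max 2
-6 2 11 → max 11
2 11 6 → max 11
11 6 12 → max 12
6 12 12 → max 12

7, 6, 8, 8, 8, 8, 0, 0, 2, 11, 11, 12, 12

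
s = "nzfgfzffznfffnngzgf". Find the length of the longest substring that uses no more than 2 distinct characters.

6

[n] 1 distinct, len 1
[n, z] 2 distinct, len 2
[z, f] 2 distinct, len 2
[f, g] 2 distinct, len 2
[f, g, f] 2 distinct, len 3
[f, z] 2 distinct, len 2
[f, z, f] 2 distinct, len 3
[f, z, f, f] 2 distinct, len 4
[f, z, f, f, z] 2 distinct, len 5
[z, n] 2 distinct, len 2
[n, f] 2 distinct, len 2
[n, f, f] 2 distinct, len 3
[n, f, f, f] 2 distinct, len 4
[n, f, f, f, n] 2 distinct, len 5
[n, f, f, f, n, n] 2 distinct, len 6
[n, n, g] 2 distinct, len 3
[g, z] 2 distinct, len 2
[g, z, g] 2 distinct, len 3
[g, f] 2 distinct, len 2
Longest length with ≤2 distinct: 6.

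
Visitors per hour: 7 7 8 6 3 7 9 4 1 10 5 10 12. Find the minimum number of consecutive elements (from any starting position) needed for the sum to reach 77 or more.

add 7: running sum 7 < 77
add 7: running sum 14 < 77
add 8: running sum 22 < 77
add 6: running sum 28 < 77
add 3: running sum 31 < 77
add 7: running sum 38 < 77
add 9: running sum 47 < 77
add 4: running sum 51 < 77
add 1: running sum 52 < 77
add 10: running sum 62 < 77
add 5: running sum 67 < 77
end 11: [7, 7, 8, 6, 3, 7, 9, 4, 1, 10, 5, 10] sum 77, len 12
end 12: [7, 8, 6, 3, 7, 9, 4, 1, 10, 5, 10, 12] sum 82, len 12
Shortest qualifying length: 12.

12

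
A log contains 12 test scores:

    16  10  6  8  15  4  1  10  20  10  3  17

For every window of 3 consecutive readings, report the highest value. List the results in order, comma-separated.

Sliding a size-3 window across the 12 values:
(16, 10, 6) → max 16
(10, 6, 8) → max 10
(6, 8, 15) → max 15
(8, 15, 4) → max 15
(15, 4, 1) → max 15
(4, 1, 10) → max 10
(1, 10, 20) → max 20
(10, 20, 10) → max 20
(20, 10, 3) → max 20
(10, 3, 17) → max 17

16, 10, 15, 15, 15, 10, 20, 20, 20, 17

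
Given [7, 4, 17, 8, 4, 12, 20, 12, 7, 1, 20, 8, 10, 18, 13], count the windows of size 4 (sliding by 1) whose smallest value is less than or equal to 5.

7 4 17 8 → min 4  ≤ 5 ✓
4 17 8 4 → min 4  ≤ 5 ✓
17 8 4 12 → min 4  ≤ 5 ✓
8 4 12 20 → min 4  ≤ 5 ✓
4 12 20 12 → min 4  ≤ 5 ✓
12 20 12 7 → min 7
20 12 7 1 → min 1  ≤ 5 ✓
12 7 1 20 → min 1  ≤ 5 ✓
7 1 20 8 → min 1  ≤ 5 ✓
1 20 8 10 → min 1  ≤ 5 ✓
20 8 10 18 → min 8
8 10 18 13 → min 8
9 windows satisfy the condition.

9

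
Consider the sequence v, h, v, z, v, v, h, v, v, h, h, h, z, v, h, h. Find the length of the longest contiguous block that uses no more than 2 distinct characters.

8

add v: window [v] (1 distinct), len 1
add h: window [v, h] (2 distinct), len 2
add v: window [v, h, v] (2 distinct), len 3
add z: window [v, z] (2 distinct), len 2
add v: window [v, z, v] (2 distinct), len 3
add v: window [v, z, v, v] (2 distinct), len 4
add h: window [v, v, h] (2 distinct), len 3
add v: window [v, v, h, v] (2 distinct), len 4
add v: window [v, v, h, v, v] (2 distinct), len 5
add h: window [v, v, h, v, v, h] (2 distinct), len 6
add h: window [v, v, h, v, v, h, h] (2 distinct), len 7
add h: window [v, v, h, v, v, h, h, h] (2 distinct), len 8
add z: window [h, h, h, z] (2 distinct), len 4
add v: window [z, v] (2 distinct), len 2
add h: window [v, h] (2 distinct), len 2
add h: window [v, h, h] (2 distinct), len 3
Longest length with ≤2 distinct: 8.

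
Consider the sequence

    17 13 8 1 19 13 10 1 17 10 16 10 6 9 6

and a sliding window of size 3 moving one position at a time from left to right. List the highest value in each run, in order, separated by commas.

(17, 13, 8) → max 17
(13, 8, 1) → max 13
(8, 1, 19) → max 19
(1, 19, 13) → max 19
(19, 13, 10) → max 19
(13, 10, 1) → max 13
(10, 1, 17) → max 17
(1, 17, 10) → max 17
(17, 10, 16) → max 17
(10, 16, 10) → max 16
(16, 10, 6) → max 16
(10, 6, 9) → max 10
(6, 9, 6) → max 9

17, 13, 19, 19, 19, 13, 17, 17, 17, 16, 16, 10, 9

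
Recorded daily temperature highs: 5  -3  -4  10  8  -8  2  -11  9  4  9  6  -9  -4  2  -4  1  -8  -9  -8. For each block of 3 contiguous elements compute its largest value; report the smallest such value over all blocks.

5 -3 -4 → max 5
-3 -4 10 → max 10
-4 10 8 → max 10
10 8 -8 → max 10
8 -8 2 → max 8
-8 2 -11 → max 2
2 -11 9 → max 9
-11 9 4 → max 9
9 4 9 → max 9
4 9 6 → max 9
9 6 -9 → max 9
6 -9 -4 → max 6
-9 -4 2 → max 2
-4 2 -4 → max 2
2 -4 1 → max 2
-4 1 -8 → max 1
1 -8 -9 → max 1
-8 -9 -8 → max -8
Smallest of these is -8.

-8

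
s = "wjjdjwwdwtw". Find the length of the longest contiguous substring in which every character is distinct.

[w] len 1
[w, j] len 2
[j] len 1
[j, d] len 2
[d, j] len 2
[d, j, w] len 3
[w] len 1
[w, d] len 2
[d, w] len 2
[d, w, t] len 3
[t, w] len 2
Longest all-distinct length: 3.

3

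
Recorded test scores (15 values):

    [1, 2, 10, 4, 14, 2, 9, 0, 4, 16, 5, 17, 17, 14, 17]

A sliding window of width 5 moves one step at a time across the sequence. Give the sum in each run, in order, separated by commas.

[1, 2, 10, 4, 14] → sum 31
[2, 10, 4, 14, 2] → sum 32
[10, 4, 14, 2, 9] → sum 39
[4, 14, 2, 9, 0] → sum 29
[14, 2, 9, 0, 4] → sum 29
[2, 9, 0, 4, 16] → sum 31
[9, 0, 4, 16, 5] → sum 34
[0, 4, 16, 5, 17] → sum 42
[4, 16, 5, 17, 17] → sum 59
[16, 5, 17, 17, 14] → sum 69
[5, 17, 17, 14, 17] → sum 70

31, 32, 39, 29, 29, 31, 34, 42, 59, 69, 70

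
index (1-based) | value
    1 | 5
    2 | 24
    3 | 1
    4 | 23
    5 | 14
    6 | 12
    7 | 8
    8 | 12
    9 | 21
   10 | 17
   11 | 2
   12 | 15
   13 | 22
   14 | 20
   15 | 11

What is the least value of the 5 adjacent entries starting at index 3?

1

Elements at indices 3..7: 1, 23, 14, 12, 8
min(1, 23, 14, 12, 8) = 1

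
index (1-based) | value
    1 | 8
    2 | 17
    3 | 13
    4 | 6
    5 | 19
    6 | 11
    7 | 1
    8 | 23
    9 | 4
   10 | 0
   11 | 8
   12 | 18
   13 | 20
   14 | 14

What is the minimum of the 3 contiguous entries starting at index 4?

Elements at indices 4..6: 6, 19, 11
min(6, 19, 11) = 6

6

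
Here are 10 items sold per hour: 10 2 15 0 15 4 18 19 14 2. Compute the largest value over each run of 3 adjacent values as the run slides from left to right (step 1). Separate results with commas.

15, 15, 15, 15, 18, 19, 19, 19

[10, 2, 15] → max 15
[2, 15, 0] → max 15
[15, 0, 15] → max 15
[0, 15, 4] → max 15
[15, 4, 18] → max 18
[4, 18, 19] → max 19
[18, 19, 14] → max 19
[19, 14, 2] → max 19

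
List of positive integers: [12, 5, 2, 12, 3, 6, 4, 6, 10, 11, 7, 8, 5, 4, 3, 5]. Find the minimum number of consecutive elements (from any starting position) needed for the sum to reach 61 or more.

9

add 12: running sum 12 < 61
add 5: running sum 17 < 61
add 2: running sum 19 < 61
add 12: running sum 31 < 61
add 3: running sum 34 < 61
add 6: running sum 40 < 61
add 4: running sum 44 < 61
add 6: running sum 50 < 61
add 10: running sum 60 < 61
end 9: [12, 5, 2, 12, 3, 6, 4, 6, 10, 11] sum 71, len 10
end 10: [2, 12, 3, 6, 4, 6, 10, 11, 7] sum 61, len 9
end 11: [12, 3, 6, 4, 6, 10, 11, 7, 8] sum 67, len 9
end 12: [12, 3, 6, 4, 6, 10, 11, 7, 8, 5] sum 72, len 10
end 13: [6, 4, 6, 10, 11, 7, 8, 5, 4] sum 61, len 9
end 14: [6, 4, 6, 10, 11, 7, 8, 5, 4, 3] sum 64, len 10
end 15: [4, 6, 10, 11, 7, 8, 5, 4, 3, 5] sum 63, len 10
Shortest qualifying length: 9.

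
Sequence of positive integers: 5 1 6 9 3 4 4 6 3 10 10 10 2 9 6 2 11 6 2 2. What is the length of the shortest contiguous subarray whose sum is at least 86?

14

add 5: running sum 5 < 86
add 1: running sum 6 < 86
add 6: running sum 12 < 86
add 9: running sum 21 < 86
add 3: running sum 24 < 86
add 4: running sum 28 < 86
add 4: running sum 32 < 86
add 6: running sum 38 < 86
add 3: running sum 41 < 86
add 10: running sum 51 < 86
add 10: running sum 61 < 86
add 10: running sum 71 < 86
add 2: running sum 73 < 86
add 9: running sum 82 < 86
end 14: [5, 1, 6, 9, 3, 4, 4, 6, 3, 10, 10, 10, 2, 9, 6] sum 88, len 15
end 15: [5, 1, 6, 9, 3, 4, 4, 6, 3, 10, 10, 10, 2, 9, 6, 2] sum 90, len 16
end 16: [9, 3, 4, 4, 6, 3, 10, 10, 10, 2, 9, 6, 2, 11] sum 89, len 14
end 17: [3, 4, 4, 6, 3, 10, 10, 10, 2, 9, 6, 2, 11, 6] sum 86, len 14
end 18: [3, 4, 4, 6, 3, 10, 10, 10, 2, 9, 6, 2, 11, 6, 2] sum 88, len 15
end 19: [4, 4, 6, 3, 10, 10, 10, 2, 9, 6, 2, 11, 6, 2, 2] sum 87, len 15
Shortest qualifying length: 14.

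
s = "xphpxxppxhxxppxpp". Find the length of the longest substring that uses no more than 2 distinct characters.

7

add x: window [x] (1 distinct), len 1
add p: window [x, p] (2 distinct), len 2
add h: window [p, h] (2 distinct), len 2
add p: window [p, h, p] (2 distinct), len 3
add x: window [p, x] (2 distinct), len 2
add x: window [p, x, x] (2 distinct), len 3
add p: window [p, x, x, p] (2 distinct), len 4
add p: window [p, x, x, p, p] (2 distinct), len 5
add x: window [p, x, x, p, p, x] (2 distinct), len 6
add h: window [x, h] (2 distinct), len 2
add x: window [x, h, x] (2 distinct), len 3
add x: window [x, h, x, x] (2 distinct), len 4
add p: window [x, x, p] (2 distinct), len 3
add p: window [x, x, p, p] (2 distinct), len 4
add x: window [x, x, p, p, x] (2 distinct), len 5
add p: window [x, x, p, p, x, p] (2 distinct), len 6
add p: window [x, x, p, p, x, p, p] (2 distinct), len 7
Longest length with ≤2 distinct: 7.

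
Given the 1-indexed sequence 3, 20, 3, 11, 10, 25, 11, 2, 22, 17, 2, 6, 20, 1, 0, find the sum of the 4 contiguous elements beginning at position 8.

Elements at indices 8..11: 2, 22, 17, 2
sum(2, 22, 17, 2) = 43

43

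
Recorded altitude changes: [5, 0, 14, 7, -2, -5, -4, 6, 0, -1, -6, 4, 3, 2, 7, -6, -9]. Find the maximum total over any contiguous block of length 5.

24

Window sums for each of the 13 positions:
5 0 14 7 -2 → sum 24
0 14 7 -2 -5 → sum 14
14 7 -2 -5 -4 → sum 10
7 -2 -5 -4 6 → sum 2
-2 -5 -4 6 0 → sum -5
-5 -4 6 0 -1 → sum -4
-4 6 0 -1 -6 → sum -5
6 0 -1 -6 4 → sum 3
0 -1 -6 4 3 → sum 0
-1 -6 4 3 2 → sum 2
-6 4 3 2 7 → sum 10
4 3 2 7 -6 → sum 10
3 2 7 -6 -9 → sum -3
Maximum of these is 24.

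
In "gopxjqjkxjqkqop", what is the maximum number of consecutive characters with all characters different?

6

add g: [g] len 1
add o: [g, o] len 2
add p: [g, o, p] len 3
add x: [g, o, p, x] len 4
add j: [g, o, p, x, j] len 5
add q: [g, o, p, x, j, q] len 6
add j (repeat j, move left end past it): [q, j] len 2
add k: [q, j, k] len 3
add x: [q, j, k, x] len 4
add j (repeat j, move left end past it): [k, x, j] len 3
add q: [k, x, j, q] len 4
add k (repeat k, move left end past it): [x, j, q, k] len 4
add q (repeat q, move left end past it): [k, q] len 2
add o: [k, q, o] len 3
add p: [k, q, o, p] len 4
Longest all-distinct length: 6.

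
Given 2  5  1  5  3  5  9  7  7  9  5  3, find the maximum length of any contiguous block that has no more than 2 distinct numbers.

4

add 2: window [2] (1 distinct), len 1
add 5: window [2, 5] (2 distinct), len 2
add 1: window [5, 1] (2 distinct), len 2
add 5: window [5, 1, 5] (2 distinct), len 3
add 3: window [5, 3] (2 distinct), len 2
add 5: window [5, 3, 5] (2 distinct), len 3
add 9: window [5, 9] (2 distinct), len 2
add 7: window [9, 7] (2 distinct), len 2
add 7: window [9, 7, 7] (2 distinct), len 3
add 9: window [9, 7, 7, 9] (2 distinct), len 4
add 5: window [9, 5] (2 distinct), len 2
add 3: window [5, 3] (2 distinct), len 2
Longest length with ≤2 distinct: 4.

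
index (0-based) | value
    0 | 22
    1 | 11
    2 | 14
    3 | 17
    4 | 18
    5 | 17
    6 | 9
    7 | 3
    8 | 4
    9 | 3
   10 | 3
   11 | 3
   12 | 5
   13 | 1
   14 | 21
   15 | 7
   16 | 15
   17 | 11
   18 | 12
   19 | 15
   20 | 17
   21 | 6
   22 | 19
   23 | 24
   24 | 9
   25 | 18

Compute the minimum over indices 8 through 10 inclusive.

Elements at indices 8..10: 4, 3, 3
min(4, 3, 3) = 3

3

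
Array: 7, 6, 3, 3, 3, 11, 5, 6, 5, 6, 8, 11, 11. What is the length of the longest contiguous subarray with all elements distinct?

4

add 7: [7] len 1
add 6: [7, 6] len 2
add 3: [7, 6, 3] len 3
add 3 (repeat 3, move left end past it): [3] len 1
add 3 (repeat 3, move left end past it): [3] len 1
add 11: [3, 11] len 2
add 5: [3, 11, 5] len 3
add 6: [3, 11, 5, 6] len 4
add 5 (repeat 5, move left end past it): [6, 5] len 2
add 6 (repeat 6, move left end past it): [5, 6] len 2
add 8: [5, 6, 8] len 3
add 11: [5, 6, 8, 11] len 4
add 11 (repeat 11, move left end past it): [11] len 1
Longest all-distinct length: 4.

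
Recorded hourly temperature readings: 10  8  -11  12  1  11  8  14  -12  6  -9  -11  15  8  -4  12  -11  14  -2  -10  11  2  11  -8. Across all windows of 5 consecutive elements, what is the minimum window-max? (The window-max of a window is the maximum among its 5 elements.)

Each size-5 window and its max:
[10, 8, -11, 12, 1] → max 12
[8, -11, 12, 1, 11] → max 12
[-11, 12, 1, 11, 8] → max 12
[12, 1, 11, 8, 14] → max 14
[1, 11, 8, 14, -12] → max 14
[11, 8, 14, -12, 6] → max 14
[8, 14, -12, 6, -9] → max 14
[14, -12, 6, -9, -11] → max 14
[-12, 6, -9, -11, 15] → max 15
[6, -9, -11, 15, 8] → max 15
[-9, -11, 15, 8, -4] → max 15
[-11, 15, 8, -4, 12] → max 15
[15, 8, -4, 12, -11] → max 15
[8, -4, 12, -11, 14] → max 14
[-4, 12, -11, 14, -2] → max 14
[12, -11, 14, -2, -10] → max 14
[-11, 14, -2, -10, 11] → max 14
[14, -2, -10, 11, 2] → max 14
[-2, -10, 11, 2, 11] → max 11
[-10, 11, 2, 11, -8] → max 11
Minimum of these is 11.

11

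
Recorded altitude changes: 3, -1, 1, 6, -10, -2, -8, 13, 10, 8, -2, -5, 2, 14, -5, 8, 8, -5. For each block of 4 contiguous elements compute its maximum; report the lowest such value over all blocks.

6

Window maxs for each of the 15 positions:
[3, -1, 1, 6] → max 6
[-1, 1, 6, -10] → max 6
[1, 6, -10, -2] → max 6
[6, -10, -2, -8] → max 6
[-10, -2, -8, 13] → max 13
[-2, -8, 13, 10] → max 13
[-8, 13, 10, 8] → max 13
[13, 10, 8, -2] → max 13
[10, 8, -2, -5] → max 10
[8, -2, -5, 2] → max 8
[-2, -5, 2, 14] → max 14
[-5, 2, 14, -5] → max 14
[2, 14, -5, 8] → max 14
[14, -5, 8, 8] → max 14
[-5, 8, 8, -5] → max 8
Lowest of these is 6.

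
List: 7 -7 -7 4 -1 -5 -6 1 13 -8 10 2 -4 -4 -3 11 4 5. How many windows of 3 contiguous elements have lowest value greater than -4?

(7, -7, -7) → min -7
(-7, -7, 4) → min -7
(-7, 4, -1) → min -7
(4, -1, -5) → min -5
(-1, -5, -6) → min -6
(-5, -6, 1) → min -6
(-6, 1, 13) → min -6
(1, 13, -8) → min -8
(13, -8, 10) → min -8
(-8, 10, 2) → min -8
(10, 2, -4) → min -4
(2, -4, -4) → min -4
(-4, -4, -3) → min -4
(-4, -3, 11) → min -4
(-3, 11, 4) → min -3  > -4 ✓
(11, 4, 5) → min 4  > -4 ✓
2 windows satisfy the condition.

2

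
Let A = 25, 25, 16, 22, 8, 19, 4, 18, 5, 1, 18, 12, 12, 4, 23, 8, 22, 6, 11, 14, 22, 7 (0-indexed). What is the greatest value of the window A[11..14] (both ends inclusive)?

23

Elements at indices 11..14: 12, 12, 4, 23
max(12, 12, 4, 23) = 23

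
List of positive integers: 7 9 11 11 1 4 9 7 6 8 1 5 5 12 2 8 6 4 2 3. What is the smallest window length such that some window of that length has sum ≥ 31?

add 7: running sum 7 < 31
add 9: running sum 16 < 31
add 11: running sum 27 < 31
end 3: [9, 11, 11] sum 31, len 3
end 4: [9, 11, 11, 1] sum 32, len 4
end 5: [9, 11, 11, 1, 4] sum 36, len 5
end 6: [11, 11, 1, 4, 9] sum 36, len 5
end 7: [11, 1, 4, 9, 7] sum 32, len 5
end 8: [11, 1, 4, 9, 7, 6] sum 38, len 6
end 9: [4, 9, 7, 6, 8] sum 34, len 5
end 10: [9, 7, 6, 8, 1] sum 31, len 5
end 11: [9, 7, 6, 8, 1, 5] sum 36, len 6
end 12: [7, 6, 8, 1, 5, 5] sum 32, len 6
end 13: [8, 1, 5, 5, 12] sum 31, len 5
end 14: [8, 1, 5, 5, 12, 2] sum 33, len 6
end 15: [5, 5, 12, 2, 8] sum 32, len 5
end 16: [5, 12, 2, 8, 6] sum 33, len 5
end 17: [12, 2, 8, 6, 4] sum 32, len 5
end 18: [12, 2, 8, 6, 4, 2] sum 34, len 6
end 19: [12, 2, 8, 6, 4, 2, 3] sum 37, len 7
Shortest qualifying length: 3.

3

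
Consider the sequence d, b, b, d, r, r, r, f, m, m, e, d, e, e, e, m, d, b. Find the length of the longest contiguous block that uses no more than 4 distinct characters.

10

add d: window [d] (1 distinct), len 1
add b: window [d, b] (2 distinct), len 2
add b: window [d, b, b] (2 distinct), len 3
add d: window [d, b, b, d] (2 distinct), len 4
add r: window [d, b, b, d, r] (3 distinct), len 5
add r: window [d, b, b, d, r, r] (3 distinct), len 6
add r: window [d, b, b, d, r, r, r] (3 distinct), len 7
add f: window [d, b, b, d, r, r, r, f] (4 distinct), len 8
add m: window [d, r, r, r, f, m] (4 distinct), len 6
add m: window [d, r, r, r, f, m, m] (4 distinct), len 7
add e: window [r, r, r, f, m, m, e] (4 distinct), len 7
add d: window [f, m, m, e, d] (4 distinct), len 5
add e: window [f, m, m, e, d, e] (4 distinct), len 6
add e: window [f, m, m, e, d, e, e] (4 distinct), len 7
add e: window [f, m, m, e, d, e, e, e] (4 distinct), len 8
add m: window [f, m, m, e, d, e, e, e, m] (4 distinct), len 9
add d: window [f, m, m, e, d, e, e, e, m, d] (4 distinct), len 10
add b: window [m, m, e, d, e, e, e, m, d, b] (4 distinct), len 10
Longest length with ≤4 distinct: 10.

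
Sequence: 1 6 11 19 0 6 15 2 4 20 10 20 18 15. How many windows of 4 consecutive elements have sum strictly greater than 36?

6

[1, 6, 11, 19] → sum 37  > 36 ✓
[6, 11, 19, 0] → sum 36
[11, 19, 0, 6] → sum 36
[19, 0, 6, 15] → sum 40  > 36 ✓
[0, 6, 15, 2] → sum 23
[6, 15, 2, 4] → sum 27
[15, 2, 4, 20] → sum 41  > 36 ✓
[2, 4, 20, 10] → sum 36
[4, 20, 10, 20] → sum 54  > 36 ✓
[20, 10, 20, 18] → sum 68  > 36 ✓
[10, 20, 18, 15] → sum 63  > 36 ✓
6 windows satisfy the condition.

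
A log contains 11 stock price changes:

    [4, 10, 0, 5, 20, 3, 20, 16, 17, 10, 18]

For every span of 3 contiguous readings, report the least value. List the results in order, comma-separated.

0, 0, 0, 3, 3, 3, 16, 10, 10

[4, 10, 0] → min 0
[10, 0, 5] → min 0
[0, 5, 20] → min 0
[5, 20, 3] → min 3
[20, 3, 20] → min 3
[3, 20, 16] → min 3
[20, 16, 17] → min 16
[16, 17, 10] → min 10
[17, 10, 18] → min 10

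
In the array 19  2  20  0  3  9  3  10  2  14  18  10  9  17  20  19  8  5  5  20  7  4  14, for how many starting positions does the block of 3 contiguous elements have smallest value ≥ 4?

12

19 2 20 → min 2
2 20 0 → min 0
20 0 3 → min 0
0 3 9 → min 0
3 9 3 → min 3
9 3 10 → min 3
3 10 2 → min 2
10 2 14 → min 2
2 14 18 → min 2
14 18 10 → min 10  ≥ 4 ✓
18 10 9 → min 9  ≥ 4 ✓
10 9 17 → min 9  ≥ 4 ✓
9 17 20 → min 9  ≥ 4 ✓
17 20 19 → min 17  ≥ 4 ✓
20 19 8 → min 8  ≥ 4 ✓
19 8 5 → min 5  ≥ 4 ✓
8 5 5 → min 5  ≥ 4 ✓
5 5 20 → min 5  ≥ 4 ✓
5 20 7 → min 5  ≥ 4 ✓
20 7 4 → min 4  ≥ 4 ✓
7 4 14 → min 4  ≥ 4 ✓
12 windows satisfy the condition.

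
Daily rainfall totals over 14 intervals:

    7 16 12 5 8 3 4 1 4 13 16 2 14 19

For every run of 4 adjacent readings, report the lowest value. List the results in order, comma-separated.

[7, 16, 12, 5] → min 5
[16, 12, 5, 8] → min 5
[12, 5, 8, 3] → min 3
[5, 8, 3, 4] → min 3
[8, 3, 4, 1] → min 1
[3, 4, 1, 4] → min 1
[4, 1, 4, 13] → min 1
[1, 4, 13, 16] → min 1
[4, 13, 16, 2] → min 2
[13, 16, 2, 14] → min 2
[16, 2, 14, 19] → min 2

5, 5, 3, 3, 1, 1, 1, 1, 2, 2, 2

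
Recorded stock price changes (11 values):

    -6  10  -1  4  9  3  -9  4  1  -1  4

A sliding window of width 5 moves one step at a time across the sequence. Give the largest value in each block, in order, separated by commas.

10, 10, 9, 9, 9, 4, 4

Sliding a size-5 window across the 11 values:
(-6, 10, -1, 4, 9) → max 10
(10, -1, 4, 9, 3) → max 10
(-1, 4, 9, 3, -9) → max 9
(4, 9, 3, -9, 4) → max 9
(9, 3, -9, 4, 1) → max 9
(3, -9, 4, 1, -1) → max 4
(-9, 4, 1, -1, 4) → max 4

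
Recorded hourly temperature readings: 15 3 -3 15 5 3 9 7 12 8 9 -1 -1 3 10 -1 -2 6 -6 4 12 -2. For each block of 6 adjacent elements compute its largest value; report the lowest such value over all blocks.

15 3 -3 15 5 3 → max 15
3 -3 15 5 3 9 → max 15
-3 15 5 3 9 7 → max 15
15 5 3 9 7 12 → max 15
5 3 9 7 12 8 → max 12
3 9 7 12 8 9 → max 12
9 7 12 8 9 -1 → max 12
7 12 8 9 -1 -1 → max 12
12 8 9 -1 -1 3 → max 12
8 9 -1 -1 3 10 → max 10
9 -1 -1 3 10 -1 → max 10
-1 -1 3 10 -1 -2 → max 10
-1 3 10 -1 -2 6 → max 10
3 10 -1 -2 6 -6 → max 10
10 -1 -2 6 -6 4 → max 10
-1 -2 6 -6 4 12 → max 12
-2 6 -6 4 12 -2 → max 12
Lowest of these is 10.

10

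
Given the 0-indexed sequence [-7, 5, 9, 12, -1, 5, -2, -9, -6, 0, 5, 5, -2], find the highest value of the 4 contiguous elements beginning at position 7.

5

Elements at indices 7..10: -9, -6, 0, 5
max(-9, -6, 0, 5) = 5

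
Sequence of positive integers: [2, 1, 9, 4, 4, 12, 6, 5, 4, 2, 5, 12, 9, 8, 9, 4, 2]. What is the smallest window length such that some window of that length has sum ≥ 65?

10

add 2: running sum 2 < 65
add 1: running sum 3 < 65
add 9: running sum 12 < 65
add 4: running sum 16 < 65
add 4: running sum 20 < 65
add 12: running sum 32 < 65
add 6: running sum 38 < 65
add 5: running sum 43 < 65
add 4: running sum 47 < 65
add 2: running sum 49 < 65
add 5: running sum 54 < 65
add 12: shortest ending here [2, 1, 9, 4, 4, 12, 6, 5, 4, 2, 5, 12] sum 66, len 12
add 9: shortest ending here [9, 4, 4, 12, 6, 5, 4, 2, 5, 12, 9] sum 72, len 11
add 8: shortest ending here [4, 12, 6, 5, 4, 2, 5, 12, 9, 8] sum 67, len 10
add 9: shortest ending here [12, 6, 5, 4, 2, 5, 12, 9, 8, 9] sum 72, len 10
add 4: shortest ending here [12, 6, 5, 4, 2, 5, 12, 9, 8, 9, 4] sum 76, len 11
add 2: shortest ending here [6, 5, 4, 2, 5, 12, 9, 8, 9, 4, 2] sum 66, len 11
Shortest qualifying length: 10.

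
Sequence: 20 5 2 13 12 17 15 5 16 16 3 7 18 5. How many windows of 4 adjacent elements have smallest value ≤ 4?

[20, 5, 2, 13] → min 2  ≤ 4 ✓
[5, 2, 13, 12] → min 2  ≤ 4 ✓
[2, 13, 12, 17] → min 2  ≤ 4 ✓
[13, 12, 17, 15] → min 12
[12, 17, 15, 5] → min 5
[17, 15, 5, 16] → min 5
[15, 5, 16, 16] → min 5
[5, 16, 16, 3] → min 3  ≤ 4 ✓
[16, 16, 3, 7] → min 3  ≤ 4 ✓
[16, 3, 7, 18] → min 3  ≤ 4 ✓
[3, 7, 18, 5] → min 3  ≤ 4 ✓
7 windows satisfy the condition.

7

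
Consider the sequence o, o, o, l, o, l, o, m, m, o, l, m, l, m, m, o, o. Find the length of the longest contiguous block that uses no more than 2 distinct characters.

add o: window [o] (1 distinct), len 1
add o: window [o, o] (1 distinct), len 2
add o: window [o, o, o] (1 distinct), len 3
add l: window [o, o, o, l] (2 distinct), len 4
add o: window [o, o, o, l, o] (2 distinct), len 5
add l: window [o, o, o, l, o, l] (2 distinct), len 6
add o: window [o, o, o, l, o, l, o] (2 distinct), len 7
add m: window [o, m] (2 distinct), len 2
add m: window [o, m, m] (2 distinct), len 3
add o: window [o, m, m, o] (2 distinct), len 4
add l: window [o, l] (2 distinct), len 2
add m: window [l, m] (2 distinct), len 2
add l: window [l, m, l] (2 distinct), len 3
add m: window [l, m, l, m] (2 distinct), len 4
add m: window [l, m, l, m, m] (2 distinct), len 5
add o: window [m, m, o] (2 distinct), len 3
add o: window [m, m, o, o] (2 distinct), len 4
Longest length with ≤2 distinct: 7.

7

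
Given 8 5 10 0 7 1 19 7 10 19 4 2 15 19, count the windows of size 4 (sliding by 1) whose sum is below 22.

[8, 5, 10, 0] → sum 23
[5, 10, 0, 7] → sum 22
[10, 0, 7, 1] → sum 18  < 22 ✓
[0, 7, 1, 19] → sum 27
[7, 1, 19, 7] → sum 34
[1, 19, 7, 10] → sum 37
[19, 7, 10, 19] → sum 55
[7, 10, 19, 4] → sum 40
[10, 19, 4, 2] → sum 35
[19, 4, 2, 15] → sum 40
[4, 2, 15, 19] → sum 40
1 window satisfy the condition.

1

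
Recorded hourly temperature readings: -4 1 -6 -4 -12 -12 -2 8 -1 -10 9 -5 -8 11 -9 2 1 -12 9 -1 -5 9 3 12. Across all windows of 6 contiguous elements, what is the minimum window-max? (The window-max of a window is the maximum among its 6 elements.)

1

(-4, 1, -6, -4, -12, -12) → max 1
(1, -6, -4, -12, -12, -2) → max 1
(-6, -4, -12, -12, -2, 8) → max 8
(-4, -12, -12, -2, 8, -1) → max 8
(-12, -12, -2, 8, -1, -10) → max 8
(-12, -2, 8, -1, -10, 9) → max 9
(-2, 8, -1, -10, 9, -5) → max 9
(8, -1, -10, 9, -5, -8) → max 9
(-1, -10, 9, -5, -8, 11) → max 11
(-10, 9, -5, -8, 11, -9) → max 11
(9, -5, -8, 11, -9, 2) → max 11
(-5, -8, 11, -9, 2, 1) → max 11
(-8, 11, -9, 2, 1, -12) → max 11
(11, -9, 2, 1, -12, 9) → max 11
(-9, 2, 1, -12, 9, -1) → max 9
(2, 1, -12, 9, -1, -5) → max 9
(1, -12, 9, -1, -5, 9) → max 9
(-12, 9, -1, -5, 9, 3) → max 9
(9, -1, -5, 9, 3, 12) → max 12
Minimum of these is 1.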